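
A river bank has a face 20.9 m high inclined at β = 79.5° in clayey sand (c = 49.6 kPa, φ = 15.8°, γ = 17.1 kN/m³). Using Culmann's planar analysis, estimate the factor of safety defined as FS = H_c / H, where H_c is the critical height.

H_c = (4c/γ) · sinβ cosφ / [1 − cos(β − φ)]
    = (4·49.6/17.1) · sin79.5°·cos15.8° / [1 − cos63.7°]
    = 11.602 · 0.9461 / 0.5569 = 19.71 m
FS = H_c / H = 19.71 / 20.9 = 0.943

FS = 0.94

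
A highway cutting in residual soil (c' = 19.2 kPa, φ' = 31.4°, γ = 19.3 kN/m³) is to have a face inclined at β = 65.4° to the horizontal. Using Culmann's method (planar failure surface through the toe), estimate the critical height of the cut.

Culmann's analysis gives the critical failure plane at α_cr = (β + φ')/2 = (65.4 + 31.4)/2 = 48.4°, and the critical height
H_c = (4c'/γ) · sinβ cosφ' / [1 − cos(β − φ')]
    = (4·19.2/19.3) · sin65.4°·cos31.4° / [1 − cos(34.0°)]
    = 3.979 · 0.9092·0.8536 / [1 − 0.8290]
    = 3.979 · 0.7761 / 0.1710
    = 18.06 m

H_c = 18.06 m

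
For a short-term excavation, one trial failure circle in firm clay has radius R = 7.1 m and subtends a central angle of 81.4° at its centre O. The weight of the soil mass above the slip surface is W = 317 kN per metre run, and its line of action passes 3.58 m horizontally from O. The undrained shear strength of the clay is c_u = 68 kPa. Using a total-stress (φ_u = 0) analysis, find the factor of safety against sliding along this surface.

FS = 4.29

Taking moments about the centre O, the resisting moment is provided by the undrained shear strength acting along the arc:
Arc length L_a = R·θ = 7.1·(81.4°·π/180) = 7.1·1.4207 = 10.09 m
M_R = c_u·L_a·R = 68·10.09·7.1 = 4870.0 kN·m/m
M_D = W·d = 317·3.58 = 1134.9 kN·m/m
FS = M_R / M_D = 4870.0 / 1134.9 = 4.291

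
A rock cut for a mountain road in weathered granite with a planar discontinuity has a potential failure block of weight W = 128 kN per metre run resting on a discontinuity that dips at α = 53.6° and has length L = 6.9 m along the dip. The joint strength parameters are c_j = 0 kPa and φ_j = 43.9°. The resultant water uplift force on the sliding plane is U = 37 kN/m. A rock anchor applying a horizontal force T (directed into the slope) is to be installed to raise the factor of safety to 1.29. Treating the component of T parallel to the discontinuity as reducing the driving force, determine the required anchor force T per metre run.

Resolving forces along and normal to the sliding plane, with the horizontal anchor force T adding T·sinα to the effective normal force and T·cosα acting up the plane against the driving force:
FS = [c_jL + (W cosα − U + T sinα) tanφ_j] / [W sinα − T cosα]
Without the anchor: N' = 39.0 kN/m, driving T_d = 103.0 kN/m, resisting R = 0·6.9 + 39.0·tan43.9° = 37.5 kN/m, FS = 0.36.
Setting FS = 1.29 and solving for T:
1.29·(103.0 − T cos53.6°) = 37.5 + T sin53.6°·tan43.9°
T·(sin53.6°·tan43.9° + 1.29·cos53.6°) = 1.29·103.0 − 37.5
T·(0.8049·0.9623 + 1.29·0.5934) = 132.9 − 37.5 = 95.4
T·1.5401 = 95.4
T = 62.0 kN/m

T = 62 kN/m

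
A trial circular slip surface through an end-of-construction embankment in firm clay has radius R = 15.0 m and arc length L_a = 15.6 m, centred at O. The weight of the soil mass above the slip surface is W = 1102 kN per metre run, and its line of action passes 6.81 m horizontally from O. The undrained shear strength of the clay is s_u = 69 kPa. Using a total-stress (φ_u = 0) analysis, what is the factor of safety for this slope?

FS = 2.15

Taking moments about the centre O, the resisting moment is provided by the undrained shear strength acting along the arc:
M_R = s_u·L_a·R = 69·15.60·15.0 = 16146.0 kN·m/m
M_D = W·d = 1102·6.81 = 7504.6 kN·m/m
FS = M_R / M_D = 16146.0 / 7504.6 = 2.151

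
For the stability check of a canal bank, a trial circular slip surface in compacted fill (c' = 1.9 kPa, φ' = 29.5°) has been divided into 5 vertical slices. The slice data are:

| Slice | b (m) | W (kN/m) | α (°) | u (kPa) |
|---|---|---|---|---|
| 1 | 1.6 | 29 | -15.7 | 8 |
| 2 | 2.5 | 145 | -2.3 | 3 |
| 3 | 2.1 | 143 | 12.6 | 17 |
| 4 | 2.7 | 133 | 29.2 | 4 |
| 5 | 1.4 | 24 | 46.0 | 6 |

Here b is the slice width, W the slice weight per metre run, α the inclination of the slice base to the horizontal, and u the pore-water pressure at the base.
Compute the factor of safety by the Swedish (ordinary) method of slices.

Ordinary method of slices: FS = Σ[c'·Δl_i + (W_i cosα_i − u_i·Δl_i)·tanφ'] / Σ W_i sinα_i, with Δl_i = b_i / cosα_i.
Slice 1: Δl = 1.6/cos(-15.7°) = 1.662 m; N'_1 = 29·cos(-15.7°) − 8·1.662 = 14.6; c'Δl = 3.16; W sinα = -7.8
Slice 2: Δl = 2.5/cos(-2.3°) = 2.502 m; N'_2 = 145·cos(-2.3°) − 3·2.502 = 137.4; c'Δl = 4.75; W sinα = -5.8
Slice 3: Δl = 2.1/cos12.6° = 2.152 m; N'_3 = 143·cos12.6° − 17·2.152 = 103.0; c'Δl = 4.09; W sinα = 31.2
Slice 4: Δl = 2.7/cos29.2° = 3.093 m; N'_4 = 133·cos29.2° − 4·3.093 = 103.7; c'Δl = 5.88; W sinα = 64.9
Slice 5: Δl = 1.4/cos46.0° = 2.015 m; N'_5 = 24·cos46.0° − 6·2.015 = 4.6; c'Δl = 3.83; W sinα = 17.3
Σc'Δl = 21.7 kN/m; ΣN' = 363.3 kN/m; ΣW sinα = 99.7 kN/m
Resisting = 21.7 + 363.3·tan29.5° = 21.7 + 205.5 = 227.2 kN/m
FS = 227.2 / 99.7 = 2.280

FS = 2.28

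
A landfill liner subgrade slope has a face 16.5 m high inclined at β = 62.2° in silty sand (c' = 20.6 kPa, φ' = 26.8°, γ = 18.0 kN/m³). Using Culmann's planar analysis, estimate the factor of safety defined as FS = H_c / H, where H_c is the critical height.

H_c = (4c'/γ) · sinβ cosφ' / [1 − cos(β − φ')]
    = (4·20.6/18.0) · sin62.2°·cos26.8° / [1 − cos35.4°]
    = 4.578 · 0.7896 / 0.1849 = 19.55 m
FS = H_c / H = 19.55 / 16.5 = 1.185

FS = 1.18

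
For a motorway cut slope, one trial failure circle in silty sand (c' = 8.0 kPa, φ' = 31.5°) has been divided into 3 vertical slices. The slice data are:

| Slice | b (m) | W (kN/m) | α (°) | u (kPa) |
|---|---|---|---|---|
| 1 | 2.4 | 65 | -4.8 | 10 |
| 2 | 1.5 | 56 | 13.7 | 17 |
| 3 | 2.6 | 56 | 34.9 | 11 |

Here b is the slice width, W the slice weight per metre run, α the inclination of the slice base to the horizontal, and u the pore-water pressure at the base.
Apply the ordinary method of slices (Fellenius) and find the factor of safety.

FS = 2.66

Ordinary method of slices: FS = Σ[c'·Δl_i + (W_i cosα_i − u_i·Δl_i)·tanφ'] / Σ W_i sinα_i, with Δl_i = b_i / cosα_i.
Slice 1: Δl = 2.4/cos(-4.8°) = 2.408 m; N'_1 = 65·cos(-4.8°) − 10·2.408 = 40.7; c'Δl = 19.27; W sinα = -5.4
Slice 2: Δl = 1.5/cos13.7° = 1.544 m; N'_2 = 56·cos13.7° − 17·1.544 = 28.2; c'Δl = 12.35; W sinα = 13.3
Slice 3: Δl = 2.6/cos34.9° = 3.170 m; N'_3 = 56·cos34.9° − 11·3.170 = 11.1; c'Δl = 25.36; W sinα = 32.0
Σc'Δl = 57.0 kN/m; ΣN' = 79.9 kN/m; ΣW sinα = 39.9 kN/m
Resisting = 57.0 + 79.9·tan31.5° = 57.0 + 49.0 = 105.9 kN/m
FS = 105.9 / 39.9 = 2.658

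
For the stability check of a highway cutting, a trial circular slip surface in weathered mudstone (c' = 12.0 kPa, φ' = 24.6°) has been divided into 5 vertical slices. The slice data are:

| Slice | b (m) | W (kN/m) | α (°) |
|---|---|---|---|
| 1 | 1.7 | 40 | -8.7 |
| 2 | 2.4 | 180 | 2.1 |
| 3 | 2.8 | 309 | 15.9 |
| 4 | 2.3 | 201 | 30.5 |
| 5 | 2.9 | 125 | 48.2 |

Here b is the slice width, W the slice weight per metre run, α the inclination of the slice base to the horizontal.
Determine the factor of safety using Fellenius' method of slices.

Ordinary method of slices: FS = Σ[c'·Δl_i + (W_i cosα_i)·tanφ'] / Σ W_i sinα_i, with Δl_i = b_i / cosα_i.
Slice 1: Δl = 1.7/cos(-8.7°) = 1.720 m; N'_1 = 40·cos(-8.7°) = 39.5; c'Δl = 20.64; W sinα = -6.1
Slice 2: Δl = 2.4/cos2.1° = 2.402 m; N'_2 = 180·cos2.1° = 179.9; c'Δl = 28.82; W sinα = 6.6
Slice 3: Δl = 2.8/cos15.9° = 2.911 m; N'_3 = 309·cos15.9° = 297.2; c'Δl = 34.94; W sinα = 84.7
Slice 4: Δl = 2.3/cos30.5° = 2.669 m; N'_4 = 201·cos30.5° = 173.2; c'Δl = 32.03; W sinα = 102.0
Slice 5: Δl = 2.9/cos48.2° = 4.351 m; N'_5 = 125·cos48.2° = 83.3; c'Δl = 52.21; W sinα = 93.2
Σc'Δl = 168.6 kN/m; ΣN' = 773.1 kN/m; ΣW sinα = 280.4 kN/m
Resisting = 168.6 + 773.1·tan24.6° = 168.6 + 354.0 = 522.6 kN/m
FS = 522.6 / 280.4 = 1.864

FS = 1.86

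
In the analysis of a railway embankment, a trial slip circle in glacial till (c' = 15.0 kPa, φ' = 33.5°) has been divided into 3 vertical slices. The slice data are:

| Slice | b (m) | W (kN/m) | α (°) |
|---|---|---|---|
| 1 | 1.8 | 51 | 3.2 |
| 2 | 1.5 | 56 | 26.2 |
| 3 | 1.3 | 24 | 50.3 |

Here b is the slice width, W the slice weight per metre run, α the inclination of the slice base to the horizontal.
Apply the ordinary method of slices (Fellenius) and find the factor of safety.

Ordinary method of slices: FS = Σ[c'·Δl_i + (W_i cosα_i)·tanφ'] / Σ W_i sinα_i, with Δl_i = b_i / cosα_i.
Slice 1: Δl = 1.8/cos3.2° = 1.803 m; N'_1 = 51·cos3.2° = 50.9; c'Δl = 27.04; W sinα = 2.8
Slice 2: Δl = 1.5/cos26.2° = 1.672 m; N'_2 = 56·cos26.2° = 50.2; c'Δl = 25.08; W sinα = 24.7
Slice 3: Δl = 1.3/cos50.3° = 2.035 m; N'_3 = 24·cos50.3° = 15.3; c'Δl = 30.53; W sinα = 18.5
Σc'Δl = 82.6 kN/m; ΣN' = 116.5 kN/m; ΣW sinα = 46.0 kN/m
Resisting = 82.6 + 116.5·tan33.5° = 82.6 + 77.1 = 159.8 kN/m
FS = 159.8 / 46.0 = 3.470

FS = 3.47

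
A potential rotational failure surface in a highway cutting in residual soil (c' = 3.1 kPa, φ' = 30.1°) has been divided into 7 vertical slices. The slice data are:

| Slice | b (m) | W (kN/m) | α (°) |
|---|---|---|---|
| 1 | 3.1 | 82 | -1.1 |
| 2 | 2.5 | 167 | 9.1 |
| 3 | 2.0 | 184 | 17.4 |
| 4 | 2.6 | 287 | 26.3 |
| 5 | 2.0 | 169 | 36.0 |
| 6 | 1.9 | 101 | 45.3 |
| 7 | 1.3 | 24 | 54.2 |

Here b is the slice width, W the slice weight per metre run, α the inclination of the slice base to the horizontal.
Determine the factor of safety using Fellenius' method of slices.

Ordinary method of slices: FS = Σ[c'·Δl_i + (W_i cosα_i)·tanφ'] / Σ W_i sinα_i, with Δl_i = b_i / cosα_i.
Slice 1: Δl = 3.1/cos(-1.1°) = 3.101 m; N'_1 = 82·cos(-1.1°) = 82.0; c'Δl = 9.61; W sinα = -1.6
Slice 2: Δl = 2.5/cos9.1° = 2.532 m; N'_2 = 167·cos9.1° = 164.9; c'Δl = 7.85; W sinα = 26.4
Slice 3: Δl = 2.0/cos17.4° = 2.096 m; N'_3 = 184·cos17.4° = 175.6; c'Δl = 6.50; W sinα = 55.0
Slice 4: Δl = 2.6/cos26.3° = 2.900 m; N'_4 = 287·cos26.3° = 257.3; c'Δl = 8.99; W sinα = 127.2
Slice 5: Δl = 2.0/cos36.0° = 2.472 m; N'_5 = 169·cos36.0° = 136.7; c'Δl = 7.66; W sinα = 99.3
Slice 6: Δl = 1.9/cos45.3° = 2.701 m; N'_6 = 101·cos45.3° = 71.0; c'Δl = 8.37; W sinα = 71.8
Slice 7: Δl = 1.3/cos54.2° = 2.222 m; N'_7 = 24·cos54.2° = 14.0; c'Δl = 6.89; W sinα = 19.5
Σc'Δl = 55.9 kN/m; ΣN' = 901.6 kN/m; ΣW sinα = 397.6 kN/m
Resisting = 55.9 + 901.6·tan30.1° = 55.9 + 522.6 = 578.5 kN/m
FS = 578.5 / 397.6 = 1.455

FS = 1.45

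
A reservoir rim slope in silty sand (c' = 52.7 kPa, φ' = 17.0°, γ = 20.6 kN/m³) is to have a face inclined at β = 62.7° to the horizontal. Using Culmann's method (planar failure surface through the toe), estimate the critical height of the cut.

H_c = 28.83 m

Culmann's analysis gives the critical failure plane at α_cr = (β + φ')/2 = (62.7 + 17.0)/2 = 39.9°, and the critical height
H_c = (4c'/γ) · sinβ cosφ' / [1 − cos(β − φ')]
    = (4·52.7/20.6) · sin62.7°·cos17.0° / [1 − cos(45.7°)]
    = 10.233 · 0.8886·0.9563 / [1 − 0.6984]
    = 10.233 · 0.8498 / 0.3016
    = 28.83 m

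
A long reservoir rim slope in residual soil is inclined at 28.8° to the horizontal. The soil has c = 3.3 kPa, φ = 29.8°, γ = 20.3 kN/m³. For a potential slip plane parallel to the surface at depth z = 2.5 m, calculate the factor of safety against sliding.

FS = 1.20

For an infinite slope with a slip plane parallel to the surface (no pore pressure): FS = [c + γz cos²β tanφ] / [γz sinβ cosβ].
γz = 20.3·2.5 = 50.75 kN/m²
Numerator = 3.3 + 50.75·cos²28.8°·tan29.8° = 3.3 + 50.75·0.7679·0.5727 = 25.619 kPa
Denominator = 50.75·sin28.8°·cos28.8° = 50.75·0.4818·0.8763 = 21.425 kPa
FS = 25.619 / 21.425 = 1.196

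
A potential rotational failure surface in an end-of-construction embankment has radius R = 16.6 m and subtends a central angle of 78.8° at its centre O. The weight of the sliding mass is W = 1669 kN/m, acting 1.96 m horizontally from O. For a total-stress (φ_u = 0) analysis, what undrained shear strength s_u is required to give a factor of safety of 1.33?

s_u = 11.5 kPa

FS = s_u·L_a·R / (W·d), so s_u = FS·W·d / (L_a·R).
Arc length L_a = R·θ = 16.6·(78.8°·π/180) = 16.6·1.3753 = 22.83 m
s_u = 1.33·1669·1.96 / (22.83·16.6) = 4350.7 / 378.98 = 11.48 kPa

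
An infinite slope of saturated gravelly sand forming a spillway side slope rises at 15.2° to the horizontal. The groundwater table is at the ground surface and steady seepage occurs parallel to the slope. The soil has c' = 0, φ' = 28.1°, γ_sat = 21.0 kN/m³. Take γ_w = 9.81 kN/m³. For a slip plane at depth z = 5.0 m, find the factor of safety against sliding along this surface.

FS = 1.05

With seepage parallel to the slope and the water table at the surface, the effective normal stress on the slip plane uses the buoyant unit weight γ' = γ_sat − γ_w while the driving shear stress uses γ_sat:
FS = [c' + γ' z cos²β tanφ'] / [γ_sat z sinβ cosβ]
(For c' = 0 this reduces to FS = (γ'/γ_sat)·tanφ'/tanβ.)
γ' = 21.0 − 9.81 = 11.19 kN/m³
Numerator = 0.0 + 11.19·5.0·cos²15.2°·tan28.1° = 0.0 + 11.19·5.0·0.9313·0.5340 = 27.821 kPa
Denominator = 21.0·5.0·sin15.2°·cos15.2° = 21.0·5.0·0.2622·0.9650 = 26.567 kPa
FS = 27.821 / 26.567 = 1.047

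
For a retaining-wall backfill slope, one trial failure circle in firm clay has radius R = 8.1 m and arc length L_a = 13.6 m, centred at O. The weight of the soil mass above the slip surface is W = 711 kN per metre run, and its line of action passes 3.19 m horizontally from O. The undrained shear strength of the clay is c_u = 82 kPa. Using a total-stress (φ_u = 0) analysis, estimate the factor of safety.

FS = 3.98

Taking moments about the centre O, the resisting moment is provided by the undrained shear strength acting along the arc:
M_R = c_u·L_a·R = 82·13.60·8.1 = 9033.1 kN·m/m
M_D = W·d = 711·3.19 = 2268.1 kN·m/m
FS = M_R / M_D = 9033.1 / 2268.1 = 3.983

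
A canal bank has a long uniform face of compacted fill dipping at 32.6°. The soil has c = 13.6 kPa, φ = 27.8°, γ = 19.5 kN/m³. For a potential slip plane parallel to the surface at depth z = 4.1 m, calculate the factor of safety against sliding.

FS = 1.20

For an infinite slope with a slip plane parallel to the surface (no pore pressure): FS = [c + γz cos²β tanφ] / [γz sinβ cosβ].
γz = 19.5·4.1 = 79.95 kN/m²
Numerator = 13.6 + 79.95·cos²32.6°·tan27.8° = 13.6 + 79.95·0.7097·0.5272 = 43.517 kPa
Denominator = 79.95·sin32.6°·cos32.6° = 79.95·0.5388·0.8425 = 36.288 kPa
FS = 43.517 / 36.288 = 1.199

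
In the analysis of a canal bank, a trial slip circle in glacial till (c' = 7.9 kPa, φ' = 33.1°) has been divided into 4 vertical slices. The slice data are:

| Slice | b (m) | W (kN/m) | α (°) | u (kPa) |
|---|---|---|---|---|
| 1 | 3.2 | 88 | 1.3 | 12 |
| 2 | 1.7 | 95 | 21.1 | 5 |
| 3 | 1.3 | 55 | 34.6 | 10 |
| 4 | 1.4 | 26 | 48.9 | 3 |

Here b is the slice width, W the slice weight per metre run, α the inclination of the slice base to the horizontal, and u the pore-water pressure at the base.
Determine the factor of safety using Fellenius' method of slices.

Ordinary method of slices: FS = Σ[c'·Δl_i + (W_i cosα_i − u_i·Δl_i)·tanφ'] / Σ W_i sinα_i, with Δl_i = b_i / cosα_i.
Slice 1: Δl = 3.2/cos1.3° = 3.201 m; N'_1 = 88·cos1.3° − 12·3.201 = 49.6; c'Δl = 25.29; W sinα = 2.0
Slice 2: Δl = 1.7/cos21.1° = 1.822 m; N'_2 = 95·cos21.1° − 5·1.822 = 79.5; c'Δl = 14.40; W sinα = 34.2
Slice 3: Δl = 1.3/cos34.6° = 1.579 m; N'_3 = 55·cos34.6° − 10·1.579 = 29.5; c'Δl = 12.48; W sinα = 31.2
Slice 4: Δl = 1.4/cos48.9° = 2.130 m; N'_4 = 26·cos48.9° − 3·2.130 = 10.7; c'Δl = 16.82; W sinα = 19.6
Σc'Δl = 69.0 kN/m; ΣN' = 169.3 kN/m; ΣW sinα = 87.0 kN/m
Resisting = 69.0 + 169.3·tan33.1° = 69.0 + 110.3 = 179.3 kN/m
FS = 179.3 / 87.0 = 2.061

FS = 2.06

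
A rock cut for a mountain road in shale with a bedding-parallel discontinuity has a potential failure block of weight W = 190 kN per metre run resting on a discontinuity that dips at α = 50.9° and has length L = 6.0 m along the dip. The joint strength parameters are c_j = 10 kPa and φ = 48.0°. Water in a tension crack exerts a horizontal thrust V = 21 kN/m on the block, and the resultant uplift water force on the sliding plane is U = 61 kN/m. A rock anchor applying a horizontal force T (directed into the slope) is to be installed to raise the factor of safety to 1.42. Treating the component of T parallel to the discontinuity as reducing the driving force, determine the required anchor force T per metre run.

Resolving forces along and normal to the sliding plane, with the horizontal anchor force T adding T·sinα to the effective normal force and T·cosα acting up the plane against the driving force:
FS = [c_jL + (W cosα − U − V sinα + T sinα) tanφ] / [W sinα + V cosα − T cosα]
Without the anchor: N' = 42.5 kN/m, driving T_d = 160.7 kN/m, resisting R = 10·6.0 + 42.5·tan48.0° = 107.2 kN/m, FS = 0.67.
Setting FS = 1.42 and solving for T:
1.42·(160.7 − T cos50.9°) = 107.2 + T sin50.9°·tan48.0°
T·(sin50.9°·tan48.0° + 1.42·cos50.9°) = 1.42·160.7 − 107.2
T·(0.7760·1.1106 + 1.42·0.6307) = 228.2 − 107.2 = 120.9
T·1.7574 = 120.9
T = 68.8 kN/m

T = 69 kN/m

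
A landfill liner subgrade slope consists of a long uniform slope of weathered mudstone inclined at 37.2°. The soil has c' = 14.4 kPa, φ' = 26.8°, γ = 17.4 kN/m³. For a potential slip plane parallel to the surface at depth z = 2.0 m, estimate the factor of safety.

For an infinite slope with a slip plane parallel to the surface (no pore pressure): FS = [c' + γz cos²β tanφ'] / [γz sinβ cosβ].
γz = 17.4·2.0 = 34.80 kN/m²
Numerator = 14.4 + 34.80·cos²37.2°·tan26.8° = 14.4 + 34.80·0.6345·0.5051 = 25.553 kPa
Denominator = 34.80·sin37.2°·cos37.2° = 34.80·0.6046·0.7965 = 16.759 kPa
FS = 25.553 / 16.759 = 1.525

FS = 1.52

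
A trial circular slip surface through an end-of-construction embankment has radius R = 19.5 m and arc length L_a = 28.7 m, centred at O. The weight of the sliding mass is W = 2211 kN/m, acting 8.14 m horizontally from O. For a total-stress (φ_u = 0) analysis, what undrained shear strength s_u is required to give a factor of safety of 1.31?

s_u = 42.1 kPa

FS = s_u·L_a·R / (W·d), so s_u = FS·W·d / (L_a·R).
s_u = 1.31·2211·8.14 / (28.70·19.5) = 23576.8 / 559.65 = 42.13 kPa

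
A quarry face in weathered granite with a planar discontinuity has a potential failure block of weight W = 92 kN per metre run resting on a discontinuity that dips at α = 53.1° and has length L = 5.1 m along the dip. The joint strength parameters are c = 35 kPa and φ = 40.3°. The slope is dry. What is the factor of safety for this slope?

Resolving the block weight along and normal to the plane and applying the Mohr–Coulomb strength on the joint:
N' = W cosα = 92·cos53.1° = 55.2 kN/m
Driving force T = W sinα = 92·sin53.1° = 73.6 kN/m
Resisting force R = c·L + N'·tanφ = 35·5.1 + 55.2·tan40.3° = 178.5 + 46.8 = 225.3 kN/m
FS = R / T = 225.3 / 73.6 = 3.063

FS = 3.06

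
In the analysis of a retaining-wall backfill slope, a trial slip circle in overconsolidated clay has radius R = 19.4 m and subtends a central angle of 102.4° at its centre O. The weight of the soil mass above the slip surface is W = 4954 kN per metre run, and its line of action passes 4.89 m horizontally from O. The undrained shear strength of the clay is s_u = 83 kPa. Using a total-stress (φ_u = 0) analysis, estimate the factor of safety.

Taking moments about the centre O, the resisting moment is provided by the undrained shear strength acting along the arc:
Arc length L_a = R·θ = 19.4·(102.4°·π/180) = 19.4·1.7872 = 34.67 m
M_R = s_u·L_a·R = 83·34.67·19.4 = 55828.9 kN·m/m
M_D = W·d = 4954·4.89 = 24225.1 kN·m/m
FS = M_R / M_D = 55828.9 / 24225.1 = 2.305

FS = 2.30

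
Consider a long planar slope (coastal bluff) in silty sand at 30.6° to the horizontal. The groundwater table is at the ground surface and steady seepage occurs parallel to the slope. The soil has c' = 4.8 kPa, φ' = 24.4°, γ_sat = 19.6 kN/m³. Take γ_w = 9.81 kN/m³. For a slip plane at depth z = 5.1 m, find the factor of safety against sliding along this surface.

With seepage parallel to the slope and the water table at the surface, the effective normal stress on the slip plane uses the buoyant unit weight γ' = γ_sat − γ_w while the driving shear stress uses γ_sat:
FS = [c' + γ' z cos²β tanφ'] / [γ_sat z sinβ cosβ]
γ' = 19.6 − 9.81 = 9.79 kN/m³
Numerator = 4.8 + 9.79·5.1·cos²30.6°·tan24.4° = 4.8 + 9.79·5.1·0.7409·0.4536 = 21.580 kPa
Denominator = 19.6·5.1·sin30.6°·cos30.6° = 19.6·5.1·0.5090·0.8607 = 43.798 kPa
FS = 21.580 / 43.798 = 0.493

FS = 0.49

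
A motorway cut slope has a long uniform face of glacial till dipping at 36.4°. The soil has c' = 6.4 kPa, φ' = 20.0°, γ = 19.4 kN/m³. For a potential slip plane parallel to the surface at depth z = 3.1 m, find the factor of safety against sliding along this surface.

FS = 0.72

For an infinite slope with a slip plane parallel to the surface (no pore pressure): FS = [c' + γz cos²β tanφ'] / [γz sinβ cosβ].
γz = 19.4·3.1 = 60.14 kN/m²
Numerator = 6.4 + 60.14·cos²36.4°·tan20.0° = 6.4 + 60.14·0.6479·0.3640 = 20.581 kPa
Denominator = 60.14·sin36.4°·cos36.4° = 60.14·0.5934·0.8049 = 28.725 kPa
FS = 20.581 / 28.725 = 0.716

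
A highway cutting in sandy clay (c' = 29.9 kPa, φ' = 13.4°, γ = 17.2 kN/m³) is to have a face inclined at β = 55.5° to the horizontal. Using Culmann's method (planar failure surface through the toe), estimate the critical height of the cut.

H_c = 21.60 m

Culmann's analysis gives the critical failure plane at α_cr = (β + φ')/2 = (55.5 + 13.4)/2 = 34.5°, and the critical height
H_c = (4c'/γ) · sinβ cosφ' / [1 − cos(β − φ')]
    = (4·29.9/17.2) · sin55.5°·cos13.4° / [1 − cos(42.1°)]
    = 6.953 · 0.8241·0.9728 / [1 − 0.7420]
    = 6.953 · 0.8017 / 0.2580
    = 21.60 m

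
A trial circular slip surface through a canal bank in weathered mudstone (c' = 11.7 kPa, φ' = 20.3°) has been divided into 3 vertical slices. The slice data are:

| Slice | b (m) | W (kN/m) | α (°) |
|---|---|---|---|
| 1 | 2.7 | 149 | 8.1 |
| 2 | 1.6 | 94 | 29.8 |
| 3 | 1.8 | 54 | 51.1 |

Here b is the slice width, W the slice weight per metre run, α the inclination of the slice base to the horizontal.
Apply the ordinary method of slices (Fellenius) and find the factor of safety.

FS = 1.68

Ordinary method of slices: FS = Σ[c'·Δl_i + (W_i cosα_i)·tanφ'] / Σ W_i sinα_i, with Δl_i = b_i / cosα_i.
Slice 1: Δl = 2.7/cos8.1° = 2.727 m; N'_1 = 149·cos8.1° = 147.5; c'Δl = 31.91; W sinα = 21.0
Slice 2: Δl = 1.6/cos29.8° = 1.844 m; N'_2 = 94·cos29.8° = 81.6; c'Δl = 21.57; W sinα = 46.7
Slice 3: Δl = 1.8/cos51.1° = 2.866 m; N'_3 = 54·cos51.1° = 33.9; c'Δl = 33.54; W sinα = 42.0
Σc'Δl = 87.0 kN/m; ΣN' = 263.0 kN/m; ΣW sinα = 109.7 kN/m
Resisting = 87.0 + 263.0·tan20.3° = 87.0 + 97.3 = 184.3 kN/m
FS = 184.3 / 109.7 = 1.680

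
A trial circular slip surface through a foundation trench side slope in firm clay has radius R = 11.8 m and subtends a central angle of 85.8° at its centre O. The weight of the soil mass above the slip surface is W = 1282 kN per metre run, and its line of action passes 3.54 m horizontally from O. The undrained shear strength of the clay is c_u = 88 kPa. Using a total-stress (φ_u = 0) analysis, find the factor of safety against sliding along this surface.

Taking moments about the centre O, the resisting moment is provided by the undrained shear strength acting along the arc:
Arc length L_a = R·θ = 11.8·(85.8°·π/180) = 11.8·1.4975 = 17.67 m
M_R = c_u·L_a·R = 88·17.67·11.8 = 18349.0 kN·m/m
M_D = W·d = 1282·3.54 = 4538.3 kN·m/m
FS = M_R / M_D = 18349.0 / 4538.3 = 4.043

FS = 4.04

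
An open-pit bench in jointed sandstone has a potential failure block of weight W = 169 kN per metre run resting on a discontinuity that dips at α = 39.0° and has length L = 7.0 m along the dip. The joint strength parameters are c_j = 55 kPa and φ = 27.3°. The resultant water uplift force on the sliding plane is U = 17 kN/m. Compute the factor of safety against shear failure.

Resolving the block weight along and normal to the plane and applying the Mohr–Coulomb strength on the joint:
N' = W cosα − U = 169·cos39.0° − 17 = 114.3 kN/m
Driving force T = W sinα = 169·sin39.0° = 106.4 kN/m
Resisting force R = c_j·L + N'·tanφ = 55·7.0 + 114.3·tan27.3° = 385.0 + 59.0 = 444.0 kN/m
FS = R / T = 444.0 / 106.4 = 4.175

FS = 4.17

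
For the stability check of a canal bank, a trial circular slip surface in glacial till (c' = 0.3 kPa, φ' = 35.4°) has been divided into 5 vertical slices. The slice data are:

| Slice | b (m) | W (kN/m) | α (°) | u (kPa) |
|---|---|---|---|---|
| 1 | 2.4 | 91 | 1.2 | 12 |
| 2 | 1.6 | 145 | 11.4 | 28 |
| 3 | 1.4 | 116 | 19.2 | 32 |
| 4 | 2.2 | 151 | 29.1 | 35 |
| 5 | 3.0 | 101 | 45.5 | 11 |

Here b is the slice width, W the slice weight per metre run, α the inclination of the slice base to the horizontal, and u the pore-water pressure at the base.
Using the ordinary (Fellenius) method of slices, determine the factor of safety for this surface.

FS = 0.97

Ordinary method of slices: FS = Σ[c'·Δl_i + (W_i cosα_i − u_i·Δl_i)·tanφ'] / Σ W_i sinα_i, with Δl_i = b_i / cosα_i.
Slice 1: Δl = 2.4/cos1.2° = 2.401 m; N'_1 = 91·cos1.2° − 12·2.401 = 62.2; c'Δl = 0.72; W sinα = 1.9
Slice 2: Δl = 1.6/cos11.4° = 1.632 m; N'_2 = 145·cos11.4° − 28·1.632 = 96.4; c'Δl = 0.49; W sinα = 28.7
Slice 3: Δl = 1.4/cos19.2° = 1.482 m; N'_3 = 116·cos19.2° − 32·1.482 = 62.1; c'Δl = 0.44; W sinα = 38.1
Slice 4: Δl = 2.2/cos29.1° = 2.518 m; N'_4 = 151·cos29.1° − 35·2.518 = 43.8; c'Δl = 0.76; W sinα = 73.4
Slice 5: Δl = 3.0/cos45.5° = 4.280 m; N'_5 = 101·cos45.5° − 11·4.280 = 23.7; c'Δl = 1.28; W sinα = 72.0
Σc'Δl = 3.7 kN/m; ΣN' = 288.2 kN/m; ΣW sinα = 214.2 kN/m
Resisting = 3.7 + 288.2·tan35.4° = 3.7 + 204.8 = 208.5 kN/m
FS = 208.5 / 214.2 = 0.974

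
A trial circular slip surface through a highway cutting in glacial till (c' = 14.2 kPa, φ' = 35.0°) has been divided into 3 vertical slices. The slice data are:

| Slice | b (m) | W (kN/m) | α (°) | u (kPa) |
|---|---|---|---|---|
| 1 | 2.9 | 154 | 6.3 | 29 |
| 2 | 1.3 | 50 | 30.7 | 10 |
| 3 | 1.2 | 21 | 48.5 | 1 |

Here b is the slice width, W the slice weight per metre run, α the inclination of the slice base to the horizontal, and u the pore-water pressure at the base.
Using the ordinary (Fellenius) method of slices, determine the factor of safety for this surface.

Ordinary method of slices: FS = Σ[c'·Δl_i + (W_i cosα_i − u_i·Δl_i)·tanφ'] / Σ W_i sinα_i, with Δl_i = b_i / cosα_i.
Slice 1: Δl = 2.9/cos6.3° = 2.918 m; N'_1 = 154·cos6.3° − 29·2.918 = 68.5; c'Δl = 41.43; W sinα = 16.9
Slice 2: Δl = 1.3/cos30.7° = 1.512 m; N'_2 = 50·cos30.7° − 10·1.512 = 27.9; c'Δl = 21.47; W sinα = 25.5
Slice 3: Δl = 1.2/cos48.5° = 1.811 m; N'_3 = 21·cos48.5° − 1·1.811 = 12.1; c'Δl = 25.72; W sinα = 15.7
Σc'Δl = 88.6 kN/m; ΣN' = 108.4 kN/m; ΣW sinα = 58.2 kN/m
Resisting = 88.6 + 108.4·tan35.0° = 88.6 + 75.9 = 164.5 kN/m
FS = 164.5 / 58.2 = 2.829

FS = 2.83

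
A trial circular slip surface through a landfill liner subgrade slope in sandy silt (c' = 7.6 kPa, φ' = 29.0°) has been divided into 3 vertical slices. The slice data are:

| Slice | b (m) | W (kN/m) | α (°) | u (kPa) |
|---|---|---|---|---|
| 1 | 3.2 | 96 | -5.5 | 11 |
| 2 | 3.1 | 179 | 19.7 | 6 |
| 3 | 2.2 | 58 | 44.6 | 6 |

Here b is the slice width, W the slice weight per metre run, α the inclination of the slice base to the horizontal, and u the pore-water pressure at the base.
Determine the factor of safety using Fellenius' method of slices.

FS = 2.19

Ordinary method of slices: FS = Σ[c'·Δl_i + (W_i cosα_i − u_i·Δl_i)·tanφ'] / Σ W_i sinα_i, with Δl_i = b_i / cosα_i.
Slice 1: Δl = 3.2/cos(-5.5°) = 3.215 m; N'_1 = 96·cos(-5.5°) − 11·3.215 = 60.2; c'Δl = 24.43; W sinα = -9.2
Slice 2: Δl = 3.1/cos19.7° = 3.293 m; N'_2 = 179·cos19.7° − 6·3.293 = 148.8; c'Δl = 25.02; W sinα = 60.3
Slice 3: Δl = 2.2/cos44.6° = 3.090 m; N'_3 = 58·cos44.6° − 6·3.090 = 22.8; c'Δl = 23.48; W sinα = 40.7
Σc'Δl = 72.9 kN/m; ΣN' = 231.7 kN/m; ΣW sinα = 91.9 kN/m
Resisting = 72.9 + 231.7·tan29.0° = 72.9 + 128.4 = 201.4 kN/m
FS = 201.4 / 91.9 = 2.192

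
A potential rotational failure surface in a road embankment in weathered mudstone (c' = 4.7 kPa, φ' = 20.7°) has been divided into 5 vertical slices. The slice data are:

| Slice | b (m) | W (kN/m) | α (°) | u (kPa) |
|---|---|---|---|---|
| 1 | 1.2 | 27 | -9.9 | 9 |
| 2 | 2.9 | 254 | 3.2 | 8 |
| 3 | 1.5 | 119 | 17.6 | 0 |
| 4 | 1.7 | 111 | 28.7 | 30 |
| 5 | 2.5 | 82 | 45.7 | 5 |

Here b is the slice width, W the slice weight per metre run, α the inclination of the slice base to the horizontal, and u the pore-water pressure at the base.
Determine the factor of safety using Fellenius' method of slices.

Ordinary method of slices: FS = Σ[c'·Δl_i + (W_i cosα_i − u_i·Δl_i)·tanφ'] / Σ W_i sinα_i, with Δl_i = b_i / cosα_i.
Slice 1: Δl = 1.2/cos(-9.9°) = 1.218 m; N'_1 = 27·cos(-9.9°) − 9·1.218 = 15.6; c'Δl = 5.73; W sinα = -4.6
Slice 2: Δl = 2.9/cos3.2° = 2.905 m; N'_2 = 254·cos3.2° − 8·2.905 = 230.4; c'Δl = 13.65; W sinα = 14.2
Slice 3: Δl = 1.5/cos17.6° = 1.574 m; N'_3 = 119·cos17.6° − 0·1.574 = 113.4; c'Δl = 7.40; W sinα = 36.0
Slice 4: Δl = 1.7/cos28.7° = 1.938 m; N'_4 = 111·cos28.7° − 30·1.938 = 39.2; c'Δl = 9.11; W sinα = 53.3
Slice 5: Δl = 2.5/cos45.7° = 3.580 m; N'_5 = 82·cos45.7° − 5·3.580 = 39.4; c'Δl = 16.82; W sinα = 58.7
Σc'Δl = 52.7 kN/m; ΣN' = 438.0 kN/m; ΣW sinα = 157.5 kN/m
Resisting = 52.7 + 438.0·tan20.7° = 52.7 + 165.5 = 218.2 kN/m
FS = 218.2 / 157.5 = 1.385

FS = 1.39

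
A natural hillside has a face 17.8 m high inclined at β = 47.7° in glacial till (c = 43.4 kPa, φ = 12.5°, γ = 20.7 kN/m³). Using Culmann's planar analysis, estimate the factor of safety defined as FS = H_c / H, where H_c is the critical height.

H_c = (4c/γ) · sinβ cosφ / [1 − cos(β − φ)]
    = (4·43.4/20.7) · sin47.7°·cos12.5° / [1 − cos35.2°]
    = 8.386 · 0.7221 / 0.1829 = 33.12 m
FS = H_c / H = 33.12 / 17.8 = 1.861

FS = 1.86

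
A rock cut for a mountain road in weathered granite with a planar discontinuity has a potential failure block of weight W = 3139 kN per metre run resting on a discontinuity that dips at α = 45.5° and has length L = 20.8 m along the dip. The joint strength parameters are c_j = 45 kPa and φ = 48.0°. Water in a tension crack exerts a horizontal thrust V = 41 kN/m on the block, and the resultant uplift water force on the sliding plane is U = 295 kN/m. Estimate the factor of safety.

FS = 1.33

Resolving the block weight along and normal to the plane and applying the Mohr–Coulomb strength on the joint:
N' = W cosα − U − V sinα = 3139·cos45.5° − 295 − 41·sin45.5° = 1875.9 kN/m
Driving force T = W sinα + V cosα = 3139·sin45.5° + 41·cos45.5° = 2267.6 kN/m
Resisting force R = c_j·L + N'·tanφ = 45·20.8 + 1875.9·tan48.0° = 936.0 + 2083.4 = 3019.4 kN/m
FS = R / T = 3019.4 / 2267.6 = 1.332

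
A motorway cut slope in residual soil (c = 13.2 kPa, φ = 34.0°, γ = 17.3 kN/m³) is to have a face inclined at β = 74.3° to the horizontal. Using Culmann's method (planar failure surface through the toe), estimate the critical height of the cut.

Culmann's analysis gives the critical failure plane at α_cr = (β + φ)/2 = (74.3 + 34.0)/2 = 54.1°, and the critical height
H_c = (4c/γ) · sinβ cosφ / [1 − cos(β − φ)]
    = (4·13.2/17.3) · sin74.3°·cos34.0° / [1 − cos(40.3°)]
    = 3.052 · 0.9627·0.8290 / [1 − 0.7627]
    = 3.052 · 0.7981 / 0.2373
    = 10.26 m

H_c = 10.26 m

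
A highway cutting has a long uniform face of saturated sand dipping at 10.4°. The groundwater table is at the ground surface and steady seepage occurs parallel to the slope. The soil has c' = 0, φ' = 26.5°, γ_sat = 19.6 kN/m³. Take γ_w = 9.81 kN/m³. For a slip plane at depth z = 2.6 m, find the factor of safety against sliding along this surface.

FS = 1.36

With seepage parallel to the slope and the water table at the surface, the effective normal stress on the slip plane uses the buoyant unit weight γ' = γ_sat − γ_w while the driving shear stress uses γ_sat:
FS = [c' + γ' z cos²β tanφ'] / [γ_sat z sinβ cosβ]
(For c' = 0 this reduces to FS = (γ'/γ_sat)·tanφ'/tanβ.)
γ' = 19.6 − 9.81 = 9.79 kN/m³
Numerator = 0.0 + 9.79·2.6·cos²10.4°·tan26.5° = 0.0 + 9.79·2.6·0.9674·0.4986 = 12.277 kPa
Denominator = 19.6·2.6·sin10.4°·cos10.4° = 19.6·2.6·0.1805·0.9836 = 9.048 kPa
FS = 12.277 / 9.048 = 1.357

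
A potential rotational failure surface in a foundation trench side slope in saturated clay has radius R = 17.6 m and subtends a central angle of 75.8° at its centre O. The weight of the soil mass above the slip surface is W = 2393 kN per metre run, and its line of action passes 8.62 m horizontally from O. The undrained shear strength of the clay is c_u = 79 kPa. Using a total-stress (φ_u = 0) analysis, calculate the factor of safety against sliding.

Taking moments about the centre O, the resisting moment is provided by the undrained shear strength acting along the arc:
Arc length L_a = R·θ = 17.6·(75.8°·π/180) = 17.6·1.3230 = 23.28 m
M_R = c_u·L_a·R = 79·23.28·17.6 = 32374.2 kN·m/m
M_D = W·d = 2393·8.62 = 20627.7 kN·m/m
FS = M_R / M_D = 32374.2 / 20627.7 = 1.569

FS = 1.57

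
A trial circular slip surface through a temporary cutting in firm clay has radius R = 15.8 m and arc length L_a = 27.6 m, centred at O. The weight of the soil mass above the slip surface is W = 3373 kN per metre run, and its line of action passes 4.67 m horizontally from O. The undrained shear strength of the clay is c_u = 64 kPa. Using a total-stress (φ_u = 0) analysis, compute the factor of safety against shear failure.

FS = 1.77

Taking moments about the centre O, the resisting moment is provided by the undrained shear strength acting along the arc:
M_R = c_u·L_a·R = 64·27.60·15.8 = 27909.1 kN·m/m
M_D = W·d = 3373·4.67 = 15751.9 kN·m/m
FS = M_R / M_D = 27909.1 / 15751.9 = 1.772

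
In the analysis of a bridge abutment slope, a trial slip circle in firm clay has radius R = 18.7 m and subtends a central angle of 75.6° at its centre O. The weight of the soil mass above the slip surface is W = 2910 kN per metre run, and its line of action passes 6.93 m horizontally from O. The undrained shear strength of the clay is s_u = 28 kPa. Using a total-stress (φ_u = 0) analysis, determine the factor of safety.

Taking moments about the centre O, the resisting moment is provided by the undrained shear strength acting along the arc:
Arc length L_a = R·θ = 18.7·(75.6°·π/180) = 18.7·1.3195 = 24.67 m
M_R = s_u·L_a·R = 28·24.67·18.7 = 12919.3 kN·m/m
M_D = W·d = 2910·6.93 = 20166.3 kN·m/m
FS = M_R / M_D = 12919.3 / 20166.3 = 0.641

FS = 0.64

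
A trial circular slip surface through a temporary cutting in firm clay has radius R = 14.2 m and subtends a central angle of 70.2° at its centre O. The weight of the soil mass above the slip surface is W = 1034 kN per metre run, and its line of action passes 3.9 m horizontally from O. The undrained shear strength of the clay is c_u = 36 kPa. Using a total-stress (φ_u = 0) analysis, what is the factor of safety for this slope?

Taking moments about the centre O, the resisting moment is provided by the undrained shear strength acting along the arc:
Arc length L_a = R·θ = 14.2·(70.2°·π/180) = 14.2·1.2252 = 17.40 m
M_R = c_u·L_a·R = 36·17.40·14.2 = 8893.9 kN·m/m
M_D = W·d = 1034·3.9 = 4032.6 kN·m/m
FS = M_R / M_D = 8893.9 / 4032.6 = 2.206

FS = 2.21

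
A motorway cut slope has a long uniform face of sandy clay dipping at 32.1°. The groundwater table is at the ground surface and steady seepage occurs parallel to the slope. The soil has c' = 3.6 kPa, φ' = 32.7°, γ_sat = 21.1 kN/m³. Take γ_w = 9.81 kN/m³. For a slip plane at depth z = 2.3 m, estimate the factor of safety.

With seepage parallel to the slope and the water table at the surface, the effective normal stress on the slip plane uses the buoyant unit weight γ' = γ_sat − γ_w while the driving shear stress uses γ_sat:
FS = [c' + γ' z cos²β tanφ'] / [γ_sat z sinβ cosβ]
γ' = 21.1 − 9.81 = 11.29 kN/m³
Numerator = 3.6 + 11.29·2.3·cos²32.1°·tan32.7° = 3.6 + 11.29·2.3·0.7176·0.6420 = 15.563 kPa
Denominator = 21.1·2.3·sin32.1°·cos32.1° = 21.1·2.3·0.5314·0.8471 = 21.846 kPa
FS = 15.563 / 21.846 = 0.712

FS = 0.71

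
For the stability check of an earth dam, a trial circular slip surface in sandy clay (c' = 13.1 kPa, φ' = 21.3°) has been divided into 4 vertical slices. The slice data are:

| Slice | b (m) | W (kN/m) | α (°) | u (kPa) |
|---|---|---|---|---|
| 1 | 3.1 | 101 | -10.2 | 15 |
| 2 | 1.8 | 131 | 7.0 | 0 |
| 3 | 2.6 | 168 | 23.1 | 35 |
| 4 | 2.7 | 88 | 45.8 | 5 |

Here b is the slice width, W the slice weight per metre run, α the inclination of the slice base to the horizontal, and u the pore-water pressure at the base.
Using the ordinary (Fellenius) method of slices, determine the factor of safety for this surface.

Ordinary method of slices: FS = Σ[c'·Δl_i + (W_i cosα_i − u_i·Δl_i)·tanφ'] / Σ W_i sinα_i, with Δl_i = b_i / cosα_i.
Slice 1: Δl = 3.1/cos(-10.2°) = 3.150 m; N'_1 = 101·cos(-10.2°) − 15·3.150 = 52.2; c'Δl = 41.26; W sinα = -17.9
Slice 2: Δl = 1.8/cos7.0° = 1.814 m; N'_2 = 131·cos7.0° − 0·1.814 = 130.0; c'Δl = 23.76; W sinα = 16.0
Slice 3: Δl = 2.6/cos23.1° = 2.827 m; N'_3 = 168·cos23.1° − 35·2.827 = 55.6; c'Δl = 37.03; W sinα = 65.9
Slice 4: Δl = 2.7/cos45.8° = 3.873 m; N'_4 = 88·cos45.8° − 5·3.873 = 42.0; c'Δl = 50.73; W sinα = 63.1
Σc'Δl = 152.8 kN/m; ΣN' = 279.8 kN/m; ΣW sinα = 127.1 kN/m
Resisting = 152.8 + 279.8·tan21.3° = 152.8 + 109.1 = 261.9 kN/m
FS = 261.9 / 127.1 = 2.061

FS = 2.06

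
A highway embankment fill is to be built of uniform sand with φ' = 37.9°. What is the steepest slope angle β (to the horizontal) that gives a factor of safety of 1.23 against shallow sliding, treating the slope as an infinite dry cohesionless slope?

β = 32.3°

For an infinite dry cohesionless slope FS = tanφ'/tanβ, so tanβ = tanφ' / FS.
tanβ = tan37.9° / 1.23 = 0.7785 / 1.23 = 0.6329
β = arctan(0.6329) = 32.33°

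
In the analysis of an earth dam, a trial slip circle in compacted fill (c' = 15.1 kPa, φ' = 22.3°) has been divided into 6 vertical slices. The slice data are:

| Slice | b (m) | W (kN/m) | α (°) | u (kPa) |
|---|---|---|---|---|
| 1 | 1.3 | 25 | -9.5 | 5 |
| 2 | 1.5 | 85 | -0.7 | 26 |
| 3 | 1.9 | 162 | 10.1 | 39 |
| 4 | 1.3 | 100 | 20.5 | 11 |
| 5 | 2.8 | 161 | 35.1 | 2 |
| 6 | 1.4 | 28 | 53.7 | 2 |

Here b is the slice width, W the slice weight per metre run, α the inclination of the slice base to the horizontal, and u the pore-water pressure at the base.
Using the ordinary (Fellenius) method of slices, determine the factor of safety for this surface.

FS = 1.90

Ordinary method of slices: FS = Σ[c'·Δl_i + (W_i cosα_i − u_i·Δl_i)·tanφ'] / Σ W_i sinα_i, with Δl_i = b_i / cosα_i.
Slice 1: Δl = 1.3/cos(-9.5°) = 1.318 m; N'_1 = 25·cos(-9.5°) − 5·1.318 = 18.1; c'Δl = 19.90; W sinα = -4.1
Slice 2: Δl = 1.5/cos(-0.7°) = 1.500 m; N'_2 = 85·cos(-0.7°) − 26·1.500 = 46.0; c'Δl = 22.65; W sinα = -1.0
Slice 3: Δl = 1.9/cos10.1° = 1.930 m; N'_3 = 162·cos10.1° − 39·1.930 = 84.2; c'Δl = 29.14; W sinα = 28.4
Slice 4: Δl = 1.3/cos20.5° = 1.388 m; N'_4 = 100·cos20.5° − 11·1.388 = 78.4; c'Δl = 20.96; W sinα = 35.0
Slice 5: Δl = 2.8/cos35.1° = 3.422 m; N'_5 = 161·cos35.1° − 2·3.422 = 124.9; c'Δl = 51.68; W sinα = 92.6
Slice 6: Δl = 1.4/cos53.7° = 2.365 m; N'_6 = 28·cos53.7° − 2·2.365 = 11.8; c'Δl = 35.71; W sinα = 22.6
Σc'Δl = 180.0 kN/m; ΣN' = 363.4 kN/m; ΣW sinα = 173.4 kN/m
Resisting = 180.0 + 363.4·tan22.3° = 180.0 + 149.0 = 329.1 kN/m
FS = 329.1 / 173.4 = 1.898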